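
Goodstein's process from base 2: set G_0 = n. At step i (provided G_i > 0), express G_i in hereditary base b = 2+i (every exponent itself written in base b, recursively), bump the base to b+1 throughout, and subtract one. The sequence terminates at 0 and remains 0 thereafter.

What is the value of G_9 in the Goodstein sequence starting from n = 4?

(0) 4|_2 = 2^2 ↦ 3^3|_3 = 27 ⇒ 26
(1) 26|_3 = 2·3^2 + 2·3 + 2 ↦ 2·4^2 + 2·4 + 2|_4 = 42 ⇒ 41
(2) 41|_4 = 2·4^2 + 2·4 + 1 ↦ 2·5^2 + 2·5 + 1|_5 = 61 ⇒ 60
(3) 60|_5 = 2·5^2 + 2·5 ↦ 2·6^2 + 2·6|_6 = 84 ⇒ 83
(4) 83|_6 = 2·6^2 + 6 + 5 ↦ 2·7^2 + 7 + 5|_7 = 110 ⇒ 109
(5) 109|_7 = 2·7^2 + 7 + 4 ↦ 2·8^2 + 8 + 4|_8 = 140 ⇒ 139
(6) 139|_8 = 2·8^2 + 8 + 3 ↦ 2·9^2 + 9 + 3|_9 = 174 ⇒ 173
(7) 173|_9 = 2·9^2 + 9 + 2 ↦ 2·10^2 + 10 + 2|_10 = 212 ⇒ 211
(8) 211|_10 = 2·10^2 + 10 + 1 ↦ 2·11^2 + 11 + 1|_11 = 254 ⇒ 253

253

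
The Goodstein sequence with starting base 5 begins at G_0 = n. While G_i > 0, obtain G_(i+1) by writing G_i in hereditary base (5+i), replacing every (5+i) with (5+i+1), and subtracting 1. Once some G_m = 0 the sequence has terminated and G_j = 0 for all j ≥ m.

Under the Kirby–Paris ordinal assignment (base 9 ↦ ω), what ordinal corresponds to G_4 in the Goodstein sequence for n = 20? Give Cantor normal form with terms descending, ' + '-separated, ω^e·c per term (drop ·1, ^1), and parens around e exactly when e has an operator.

base 5: 20 = 4·5; at 6: 4·6 = 24; next = 23
base 6: 23 = 3·6 + 5; at 7: 3·7 + 5 = 26; next = 25
base 7: 25 = 3·7 + 4; at 8: 3·8 + 4 = 28; next = 27
base 8: 27 = 3·8 + 3; at 9: 3·9 + 3 = 30; next = 29
base 9: 29 = 3·9 + 2; at 10: 3·10 + 2 = 32; next = 31

ω·3 + 2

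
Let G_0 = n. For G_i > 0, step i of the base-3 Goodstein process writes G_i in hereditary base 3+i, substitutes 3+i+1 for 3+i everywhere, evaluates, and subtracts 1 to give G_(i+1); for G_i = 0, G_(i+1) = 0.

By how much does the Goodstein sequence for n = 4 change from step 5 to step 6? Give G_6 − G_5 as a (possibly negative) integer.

(0) 4|_3 = 3 + 1 ↦ 4 + 1|_4 = 5 ⇒ 4
(1) 4|_4 = 4 ↦ 5|_5 = 5 ⇒ 4
(2) 4|_5 = 4 ↦ 4|_6 = 4 ⇒ 3
(3) 3|_6 = 3 ↦ 3|_7 = 3 ⇒ 2
(4) 2|_7 = 2 ↦ 2|_8 = 2 ⇒ 1
(5) 1|_8 = 1 ↦ 1|_9 = 1 ⇒ 0

-1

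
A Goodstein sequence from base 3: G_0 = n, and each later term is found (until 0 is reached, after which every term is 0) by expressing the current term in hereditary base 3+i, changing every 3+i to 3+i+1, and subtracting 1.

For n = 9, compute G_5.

G_0 = 9. HB_3(9) = 3^2. Bump = 16. G_1 = 15.
G_1 = 15. HB_4(15) = 3·4 + 3. Bump = 18. G_2 = 17.
G_2 = 17. HB_5(17) = 3·5 + 2. Bump = 20. G_3 = 19.
G_3 = 19. HB_6(19) = 3·6 + 1. Bump = 22. G_4 = 21.
G_4 = 21. HB_7(21) = 3·7. Bump = 24. G_5 = 23.
G_5 = 23. HB_8(23) = 2·8 + 7. Bump = 25. G_6 = 24.

23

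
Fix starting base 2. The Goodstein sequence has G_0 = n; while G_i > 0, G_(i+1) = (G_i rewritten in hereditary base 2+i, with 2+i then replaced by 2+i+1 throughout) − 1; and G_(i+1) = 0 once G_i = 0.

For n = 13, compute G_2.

1279

base 2: 13 = 2^(2 + 1) + 2^2 + 1; at 3: 3^(3 + 1) + 3^3 + 1 = 109; next = 108
base 3: 108 = 3^(3 + 1) + 3^3; at 4: 4^(4 + 1) + 4^4 = 1280; next = 1279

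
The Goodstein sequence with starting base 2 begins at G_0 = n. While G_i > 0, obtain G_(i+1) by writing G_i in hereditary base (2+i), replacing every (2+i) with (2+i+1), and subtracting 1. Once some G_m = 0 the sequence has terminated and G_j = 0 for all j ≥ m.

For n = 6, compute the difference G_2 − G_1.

(0) 6|_2 = 2^2 + 2 ↦ 3^3 + 3|_3 = 30 ⇒ 29
(1) 29|_3 = 3^3 + 2 ↦ 4^4 + 2|_4 = 258 ⇒ 257

228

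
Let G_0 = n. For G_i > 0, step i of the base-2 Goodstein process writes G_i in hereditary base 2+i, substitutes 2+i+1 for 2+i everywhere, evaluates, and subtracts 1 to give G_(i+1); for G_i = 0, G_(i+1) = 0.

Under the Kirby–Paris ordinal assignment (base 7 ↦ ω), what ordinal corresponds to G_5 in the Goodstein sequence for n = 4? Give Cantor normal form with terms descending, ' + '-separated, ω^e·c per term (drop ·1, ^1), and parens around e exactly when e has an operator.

(0) 4|_2 = 2^2 ↦ 3^3|_3 = 27 ⇒ 26
(1) 26|_3 = 2·3^2 + 2·3 + 2 ↦ 2·4^2 + 2·4 + 2|_4 = 42 ⇒ 41
(2) 41|_4 = 2·4^2 + 2·4 + 1 ↦ 2·5^2 + 2·5 + 1|_5 = 61 ⇒ 60
(3) 60|_5 = 2·5^2 + 2·5 ↦ 2·6^2 + 2·6|_6 = 84 ⇒ 83
(4) 83|_6 = 2·6^2 + 6 + 5 ↦ 2·7^2 + 7 + 5|_7 = 110 ⇒ 109
(5) 109|_7 = 2·7^2 + 7 + 4 ↦ 2·8^2 + 8 + 4|_8 = 140 ⇒ 139

ω^2·2 + ω + 4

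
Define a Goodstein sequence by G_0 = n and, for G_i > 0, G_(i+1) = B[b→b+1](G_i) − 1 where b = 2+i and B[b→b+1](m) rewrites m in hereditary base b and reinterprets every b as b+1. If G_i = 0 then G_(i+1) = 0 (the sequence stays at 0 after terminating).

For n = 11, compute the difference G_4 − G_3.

[0] 11 ≡ 2^(2 + 1) + 2 + 1 (base 2). Lift 3: 85. −1: 84.
[1] 84 ≡ 3^(3 + 1) + 3 (base 3). Lift 4: 1028. −1: 1027.
[2] 1027 ≡ 4^(4 + 1) + 3 (base 4). Lift 5: 15628. −1: 15627.
[3] 15627 ≡ 5^(5 + 1) + 2 (base 5). Lift 6: 279938. −1: 279937.

264310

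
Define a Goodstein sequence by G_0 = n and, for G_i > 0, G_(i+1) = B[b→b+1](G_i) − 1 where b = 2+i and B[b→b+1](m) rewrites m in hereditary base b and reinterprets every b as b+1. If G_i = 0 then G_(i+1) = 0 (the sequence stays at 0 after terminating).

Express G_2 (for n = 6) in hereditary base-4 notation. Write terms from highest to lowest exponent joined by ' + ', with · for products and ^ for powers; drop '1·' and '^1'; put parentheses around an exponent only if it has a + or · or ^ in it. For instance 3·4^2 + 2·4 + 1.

6 —HB2→ 2^2 + 2 —bump→ 3^3 + 3 = 30 —(−1)→ 29
29 —HB3→ 3^3 + 2 —bump→ 4^4 + 2 = 258 —(−1)→ 257
257 —HB4→ 4^4 + 1 —bump→ 5^5 + 1 = 3126 —(−1)→ 3125

4^4 + 1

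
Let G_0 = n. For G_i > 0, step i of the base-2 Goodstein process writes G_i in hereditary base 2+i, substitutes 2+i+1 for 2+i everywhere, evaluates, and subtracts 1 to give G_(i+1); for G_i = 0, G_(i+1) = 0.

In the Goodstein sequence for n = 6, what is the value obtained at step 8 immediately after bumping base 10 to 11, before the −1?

885776

[0] 6 ≡ 2^2 + 2 (base 2). Lift 3: 30. −1: 29.
[1] 29 ≡ 3^3 + 2 (base 3). Lift 4: 258. −1: 257.
[2] 257 ≡ 4^4 + 1 (base 4). Lift 5: 3126. −1: 3125.
[3] 3125 ≡ 5^5 (base 5). Lift 6: 46656. −1: 46655.
[4] 46655 ≡ 5·6^5 + 5·6^4 + 5·6^3 + 5·6^2 + 5·6 + 5 (base 6). Lift 7: 98040. −1: 98039.
[5] 98039 ≡ 5·7^5 + 5·7^4 + 5·7^3 + 5·7^2 + 5·7 + 4 (base 7). Lift 8: 187244. −1: 187243.
[6] 187243 ≡ 5·8^5 + 5·8^4 + 5·8^3 + 5·8^2 + 5·8 + 3 (base 8). Lift 9: 332148. −1: 332147.
[7] 332147 ≡ 5·9^5 + 5·9^4 + 5·9^3 + 5·9^2 + 5·9 + 2 (base 9). Lift 10: 555552. −1: 555551.
[8] 555551 ≡ 5·10^5 + 5·10^4 + 5·10^3 + 5·10^2 + 5·10 + 1 (base 10). Lift 11: 885776. −1: 885775.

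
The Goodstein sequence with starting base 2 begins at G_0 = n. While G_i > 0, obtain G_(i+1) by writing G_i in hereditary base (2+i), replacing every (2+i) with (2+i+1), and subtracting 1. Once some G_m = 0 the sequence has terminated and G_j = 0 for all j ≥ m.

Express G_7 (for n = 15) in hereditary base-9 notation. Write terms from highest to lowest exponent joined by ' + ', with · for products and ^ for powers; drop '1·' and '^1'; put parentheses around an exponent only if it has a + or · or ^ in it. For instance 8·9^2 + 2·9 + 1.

[0] 15 ≡ 2^(2 + 1) + 2^2 + 2 + 1 (base 2). Lift 3: 112. −1: 111.
[1] 111 ≡ 3^(3 + 1) + 3^3 + 3 (base 3). Lift 4: 1284. −1: 1283.
[2] 1283 ≡ 4^(4 + 1) + 4^4 + 3 (base 4). Lift 5: 18753. −1: 18752.
[3] 18752 ≡ 5^(5 + 1) + 5^5 + 2 (base 5). Lift 6: 326594. −1: 326593.
[4] 326593 ≡ 6^(6 + 1) + 6^6 + 1 (base 6). Lift 7: 6588345. −1: 6588344.
[5] 6588344 ≡ 7^(7 + 1) + 7^7 (base 7). Lift 8: 150994944. −1: 150994943.
[6] 150994943 ≡ 8^(8 + 1) + 7·8^7 + 7·8^6 + 7·8^5 + 7·8^4 + 7·8^3 + 7·8^2 + 7·8 + 7 (base 8). Lift 9: 3524450281. −1: 3524450280.

9^(9 + 1) + 7·9^7 + 7·9^6 + 7·9^5 + 7·9^4 + 7·9^3 + 7·9^2 + 7·9 + 6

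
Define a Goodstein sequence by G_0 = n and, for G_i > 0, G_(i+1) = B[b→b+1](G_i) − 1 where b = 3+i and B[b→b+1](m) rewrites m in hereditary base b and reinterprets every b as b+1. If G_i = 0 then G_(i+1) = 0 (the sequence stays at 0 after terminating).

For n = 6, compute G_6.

i=0: 6 = 2·3 (b=3); 3→4: 2·4 = 8; 8−1 = 7
i=1: 7 = 4 + 3 (b=4); 4→5: 5 + 3 = 8; 8−1 = 7
i=2: 7 = 5 + 2 (b=5); 5→6: 6 + 2 = 8; 8−1 = 7
i=3: 7 = 6 + 1 (b=6); 6→7: 7 + 1 = 8; 8−1 = 7
i=4: 7 = 7 (b=7); 7→8: 8 = 8; 8−1 = 7
i=5: 7 = 7 (b=8); 8→9: 7 = 7; 7−1 = 6
i=6: 6 = 6 (b=9); 9→10: 6 = 6; 6−1 = 5

6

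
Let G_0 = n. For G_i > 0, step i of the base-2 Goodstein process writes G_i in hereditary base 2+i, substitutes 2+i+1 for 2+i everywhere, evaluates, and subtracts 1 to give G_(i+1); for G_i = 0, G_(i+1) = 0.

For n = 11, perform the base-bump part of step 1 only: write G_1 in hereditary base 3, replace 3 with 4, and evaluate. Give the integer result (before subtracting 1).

1028

G_0=11  [base 2] 2^(2 + 1) + 2 + 1  →[2↦3]→  3^(3 + 1) + 3 + 1 = 85  −1 ⇒ G_1=84
G_1=84  [base 3] 3^(3 + 1) + 3  →[3↦4]→  4^(4 + 1) + 4 = 1028  −1 ⇒ G_2=1027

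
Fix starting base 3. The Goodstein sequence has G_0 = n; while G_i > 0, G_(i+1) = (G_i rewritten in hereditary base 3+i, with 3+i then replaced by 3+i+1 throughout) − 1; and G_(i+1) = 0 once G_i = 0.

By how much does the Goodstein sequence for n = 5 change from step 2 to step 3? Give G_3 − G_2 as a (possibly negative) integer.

0

5 —HB3→ 3 + 2 —bump→ 4 + 2 = 6 —(−1)→ 5
5 —HB4→ 4 + 1 —bump→ 5 + 1 = 6 —(−1)→ 5
5 —HB5→ 5 —bump→ 6 = 6 —(−1)→ 5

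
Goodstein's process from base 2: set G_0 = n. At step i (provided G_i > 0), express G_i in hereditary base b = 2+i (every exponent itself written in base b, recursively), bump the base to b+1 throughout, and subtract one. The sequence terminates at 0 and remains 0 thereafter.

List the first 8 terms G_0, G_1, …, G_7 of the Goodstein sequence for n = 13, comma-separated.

13, 108, 1279, 16092, 280711, 5765998, 134219479, 3486786855

i=0: 13 = 2^(2 + 1) + 2^2 + 1 (b=2); 2→3: 3^(3 + 1) + 3^3 + 1 = 109; 109−1 = 108
i=1: 108 = 3^(3 + 1) + 3^3 (b=3); 3→4: 4^(4 + 1) + 4^4 = 1280; 1280−1 = 1279
i=2: 1279 = 4^(4 + 1) + 3·4^3 + 3·4^2 + 3·4 + 3 (b=4); 4→5: 5^(5 + 1) + 3·5^3 + 3·5^2 + 3·5 + 3 = 16093; 16093−1 = 16092
i=3: 16092 = 5^(5 + 1) + 3·5^3 + 3·5^2 + 3·5 + 2 (b=5); 5→6: 6^(6 + 1) + 3·6^3 + 3·6^2 + 3·6 + 2 = 280712; 280712−1 = 280711
i=4: 280711 = 6^(6 + 1) + 3·6^3 + 3·6^2 + 3·6 + 1 (b=6); 6→7: 7^(7 + 1) + 3·7^3 + 3·7^2 + 3·7 + 1 = 5765999; 5765999−1 = 5765998
i=5: 5765998 = 7^(7 + 1) + 3·7^3 + 3·7^2 + 3·7 (b=7); 7→8: 8^(8 + 1) + 3·8^3 + 3·8^2 + 3·8 = 134219480; 134219480−1 = 134219479
i=6: 134219479 = 8^(8 + 1) + 3·8^3 + 3·8^2 + 2·8 + 7 (b=8); 8→9: 9^(9 + 1) + 3·9^3 + 3·9^2 + 2·9 + 7 = 3486786856; 3486786856−1 = 3486786855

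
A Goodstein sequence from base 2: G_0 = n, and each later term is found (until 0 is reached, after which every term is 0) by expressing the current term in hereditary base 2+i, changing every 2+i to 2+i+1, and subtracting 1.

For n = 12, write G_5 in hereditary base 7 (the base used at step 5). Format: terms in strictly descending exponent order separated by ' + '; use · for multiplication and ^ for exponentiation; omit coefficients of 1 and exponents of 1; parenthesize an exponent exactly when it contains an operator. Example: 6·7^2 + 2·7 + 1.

7^(7 + 1) + 2·7^2 + 7 + 4

12 —HB2→ 2^(2 + 1) + 2^2 —bump→ 3^(3 + 1) + 3^3 = 108 —(−1)→ 107
107 —HB3→ 3^(3 + 1) + 2·3^2 + 2·3 + 2 —bump→ 4^(4 + 1) + 2·4^2 + 2·4 + 2 = 1066 —(−1)→ 1065
1065 —HB4→ 4^(4 + 1) + 2·4^2 + 2·4 + 1 —bump→ 5^(5 + 1) + 2·5^2 + 2·5 + 1 = 15686 —(−1)→ 15685
15685 —HB5→ 5^(5 + 1) + 2·5^2 + 2·5 —bump→ 6^(6 + 1) + 2·6^2 + 2·6 = 280020 —(−1)→ 280019
280019 —HB6→ 6^(6 + 1) + 2·6^2 + 6 + 5 —bump→ 7^(7 + 1) + 2·7^2 + 7 + 5 = 5764911 —(−1)→ 5764910
5764910 —HB7→ 7^(7 + 1) + 2·7^2 + 7 + 4 —bump→ 8^(8 + 1) + 2·8^2 + 8 + 4 = 134217868 —(−1)→ 134217867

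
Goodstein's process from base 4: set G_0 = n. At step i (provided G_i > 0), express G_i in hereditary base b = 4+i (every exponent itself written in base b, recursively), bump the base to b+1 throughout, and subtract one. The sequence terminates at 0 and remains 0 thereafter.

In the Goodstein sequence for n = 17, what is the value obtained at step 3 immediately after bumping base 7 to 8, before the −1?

44

G_0=17  [base 4] 4^2 + 1  →[4↦5]→  5^2 + 1 = 26  −1 ⇒ G_1=25
G_1=25  [base 5] 5^2  →[5↦6]→  6^2 = 36  −1 ⇒ G_2=35
G_2=35  [base 6] 5·6 + 5  →[6↦7]→  5·7 + 5 = 40  −1 ⇒ G_3=39
G_3=39  [base 7] 5·7 + 4  →[7↦8]→  5·8 + 4 = 44  −1 ⇒ G_4=43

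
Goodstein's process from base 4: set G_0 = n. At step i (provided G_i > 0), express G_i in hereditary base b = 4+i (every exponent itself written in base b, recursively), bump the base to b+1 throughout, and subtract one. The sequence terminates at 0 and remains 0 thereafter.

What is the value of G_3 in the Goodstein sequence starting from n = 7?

G_0=7  [base 4] 4 + 3  →[4↦5]→  5 + 3 = 8  −1 ⇒ G_1=7
G_1=7  [base 5] 5 + 2  →[5↦6]→  6 + 2 = 8  −1 ⇒ G_2=7
G_2=7  [base 6] 6 + 1  →[6↦7]→  7 + 1 = 8  −1 ⇒ G_3=7
G_3=7  [base 7] 7  →[7↦8]→  8 = 8  −1 ⇒ G_4=7

7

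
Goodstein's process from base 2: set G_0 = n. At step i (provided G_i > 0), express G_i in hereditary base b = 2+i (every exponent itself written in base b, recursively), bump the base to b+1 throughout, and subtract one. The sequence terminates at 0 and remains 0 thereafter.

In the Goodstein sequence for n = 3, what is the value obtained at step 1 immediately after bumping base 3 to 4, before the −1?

4

G_0=3  [base 2] 2 + 1  →[2↦3]→  3 + 1 = 4  −1 ⇒ G_1=3
G_1=3  [base 3] 3  →[3↦4]→  4 = 4  −1 ⇒ G_2=3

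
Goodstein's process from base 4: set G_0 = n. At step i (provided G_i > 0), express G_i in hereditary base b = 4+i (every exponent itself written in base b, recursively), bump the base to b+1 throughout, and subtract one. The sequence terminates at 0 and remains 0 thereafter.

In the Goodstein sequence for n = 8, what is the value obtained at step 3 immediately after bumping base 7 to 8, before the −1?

G_0=8  [base 4] 2·4  →[4↦5]→  2·5 = 10  −1 ⇒ G_1=9
G_1=9  [base 5] 5 + 4  →[5↦6]→  6 + 4 = 10  −1 ⇒ G_2=9
G_2=9  [base 6] 6 + 3  →[6↦7]→  7 + 3 = 10  −1 ⇒ G_3=9
G_3=9  [base 7] 7 + 2  →[7↦8]→  8 + 2 = 10  −1 ⇒ G_4=9

10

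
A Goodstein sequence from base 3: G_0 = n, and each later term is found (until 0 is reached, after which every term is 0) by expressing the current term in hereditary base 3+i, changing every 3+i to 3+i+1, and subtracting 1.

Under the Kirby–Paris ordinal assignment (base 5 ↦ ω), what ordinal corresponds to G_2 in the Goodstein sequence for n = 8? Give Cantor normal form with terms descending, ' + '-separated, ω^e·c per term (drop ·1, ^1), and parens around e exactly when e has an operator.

base 3: 8 = 2·3 + 2; at 4: 2·4 + 2 = 10; next = 9
base 4: 9 = 2·4 + 1; at 5: 2·5 + 1 = 11; next = 10

ω·2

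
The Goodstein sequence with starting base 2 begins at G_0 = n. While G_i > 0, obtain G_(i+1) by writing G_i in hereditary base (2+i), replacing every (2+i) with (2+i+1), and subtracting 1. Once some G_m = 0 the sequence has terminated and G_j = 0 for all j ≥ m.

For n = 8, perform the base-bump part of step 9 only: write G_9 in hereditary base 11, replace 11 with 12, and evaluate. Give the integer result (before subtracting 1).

base 2: 8 = 2^(2 + 1); at 3: 3^(3 + 1) = 81; next = 80
base 3: 80 = 2·3^3 + 2·3^2 + 2·3 + 2; at 4: 2·4^4 + 2·4^2 + 2·4 + 2 = 554; next = 553
base 4: 553 = 2·4^4 + 2·4^2 + 2·4 + 1; at 5: 2·5^5 + 2·5^2 + 2·5 + 1 = 6311; next = 6310
base 5: 6310 = 2·5^5 + 2·5^2 + 2·5; at 6: 2·6^6 + 2·6^2 + 2·6 = 93396; next = 93395
base 6: 93395 = 2·6^6 + 2·6^2 + 6 + 5; at 7: 2·7^7 + 2·7^2 + 7 + 5 = 1647196; next = 1647195
base 7: 1647195 = 2·7^7 + 2·7^2 + 7 + 4; at 8: 2·8^8 + 2·8^2 + 8 + 4 = 33554572; next = 33554571
base 8: 33554571 = 2·8^8 + 2·8^2 + 8 + 3; at 9: 2·9^9 + 2·9^2 + 9 + 3 = 774841152; next = 774841151
base 9: 774841151 = 2·9^9 + 2·9^2 + 9 + 2; at 10: 2·10^10 + 2·10^2 + 10 + 2 = 20000000212; next = 20000000211
base 10: 20000000211 = 2·10^10 + 2·10^2 + 10 + 1; at 11: 2·11^11 + 2·11^2 + 11 + 1 = 570623341476; next = 570623341475

17832200896812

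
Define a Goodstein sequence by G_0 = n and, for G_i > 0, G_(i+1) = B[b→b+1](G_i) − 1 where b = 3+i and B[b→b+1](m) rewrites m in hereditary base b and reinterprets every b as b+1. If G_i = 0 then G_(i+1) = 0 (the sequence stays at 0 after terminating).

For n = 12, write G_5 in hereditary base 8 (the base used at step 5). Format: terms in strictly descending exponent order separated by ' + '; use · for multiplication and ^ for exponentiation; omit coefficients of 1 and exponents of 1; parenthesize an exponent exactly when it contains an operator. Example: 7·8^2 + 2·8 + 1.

7·8 + 7

G_0=12  [base 3] 3^2 + 3  →[3↦4]→  4^2 + 4 = 20  −1 ⇒ G_1=19
G_1=19  [base 4] 4^2 + 3  →[4↦5]→  5^2 + 3 = 28  −1 ⇒ G_2=27
G_2=27  [base 5] 5^2 + 2  →[5↦6]→  6^2 + 2 = 38  −1 ⇒ G_3=37
G_3=37  [base 6] 6^2 + 1  →[6↦7]→  7^2 + 1 = 50  −1 ⇒ G_4=49
G_4=49  [base 7] 7^2  →[7↦8]→  8^2 = 64  −1 ⇒ G_5=63
G_5=63  [base 8] 7·8 + 7  →[8↦9]→  7·9 + 7 = 70  −1 ⇒ G_6=69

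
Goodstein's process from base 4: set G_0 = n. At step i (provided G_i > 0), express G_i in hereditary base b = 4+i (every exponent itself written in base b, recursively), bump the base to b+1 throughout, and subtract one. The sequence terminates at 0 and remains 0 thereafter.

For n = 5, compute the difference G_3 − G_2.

-1

base 4: 5 = 4 + 1; at 5: 5 + 1 = 6; next = 5
base 5: 5 = 5; at 6: 6 = 6; next = 5
base 6: 5 = 5; at 7: 5 = 5; next = 4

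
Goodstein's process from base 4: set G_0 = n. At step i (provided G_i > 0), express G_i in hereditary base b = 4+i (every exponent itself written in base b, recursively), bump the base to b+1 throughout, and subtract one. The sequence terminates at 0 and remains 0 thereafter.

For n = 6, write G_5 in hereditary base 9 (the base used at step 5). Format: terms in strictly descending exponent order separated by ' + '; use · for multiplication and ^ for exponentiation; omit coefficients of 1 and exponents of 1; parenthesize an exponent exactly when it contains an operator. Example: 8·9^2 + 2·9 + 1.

6 —HB4→ 4 + 2 —bump→ 5 + 2 = 7 —(−1)→ 6
6 —HB5→ 5 + 1 —bump→ 6 + 1 = 7 —(−1)→ 6
6 —HB6→ 6 —bump→ 7 = 7 —(−1)→ 6
6 —HB7→ 6 —bump→ 6 = 6 —(−1)→ 5
5 —HB8→ 5 —bump→ 5 = 5 —(−1)→ 4

4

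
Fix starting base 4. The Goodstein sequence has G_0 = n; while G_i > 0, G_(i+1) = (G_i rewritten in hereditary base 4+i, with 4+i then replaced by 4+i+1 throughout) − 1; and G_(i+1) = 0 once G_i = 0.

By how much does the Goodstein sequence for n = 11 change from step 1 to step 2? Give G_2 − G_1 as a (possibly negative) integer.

11 —HB4→ 2·4 + 3 —bump→ 2·5 + 3 = 13 —(−1)→ 12
12 —HB5→ 2·5 + 2 —bump→ 2·6 + 2 = 14 —(−1)→ 13

1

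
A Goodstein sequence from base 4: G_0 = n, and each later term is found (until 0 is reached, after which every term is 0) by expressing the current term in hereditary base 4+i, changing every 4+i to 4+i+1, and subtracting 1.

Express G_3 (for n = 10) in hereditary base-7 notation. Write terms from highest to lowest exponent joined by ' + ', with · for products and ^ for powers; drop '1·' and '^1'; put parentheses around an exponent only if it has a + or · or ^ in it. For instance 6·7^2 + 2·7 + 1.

step 0: 10 = 2·4 + 2; sub 5 for 4: 2·5 + 2; = 12; G_1 = 12−1 = 11
step 1: 11 = 2·5 + 1; sub 6 for 5: 2·6 + 1; = 13; G_2 = 13−1 = 12
step 2: 12 = 2·6; sub 7 for 6: 2·7; = 14; G_3 = 14−1 = 13
step 3: 13 = 7 + 6; sub 8 for 7: 8 + 6; = 14; G_4 = 14−1 = 13

7 + 6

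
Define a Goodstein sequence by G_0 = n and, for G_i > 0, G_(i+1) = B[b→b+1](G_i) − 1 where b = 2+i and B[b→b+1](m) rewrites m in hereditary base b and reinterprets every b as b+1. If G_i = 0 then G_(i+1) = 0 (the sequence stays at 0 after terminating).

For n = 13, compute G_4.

base 2: 13 = 2^(2 + 1) + 2^2 + 1; at 3: 3^(3 + 1) + 3^3 + 1 = 109; next = 108
base 3: 108 = 3^(3 + 1) + 3^3; at 4: 4^(4 + 1) + 4^4 = 1280; next = 1279
base 4: 1279 = 4^(4 + 1) + 3·4^3 + 3·4^2 + 3·4 + 3; at 5: 5^(5 + 1) + 3·5^3 + 3·5^2 + 3·5 + 3 = 16093; next = 16092
base 5: 16092 = 5^(5 + 1) + 3·5^3 + 3·5^2 + 3·5 + 2; at 6: 6^(6 + 1) + 3·6^3 + 3·6^2 + 3·6 + 2 = 280712; next = 280711
base 6: 280711 = 6^(6 + 1) + 3·6^3 + 3·6^2 + 3·6 + 1; at 7: 7^(7 + 1) + 3·7^3 + 3·7^2 + 3·7 + 1 = 5765999; next = 5765998

280711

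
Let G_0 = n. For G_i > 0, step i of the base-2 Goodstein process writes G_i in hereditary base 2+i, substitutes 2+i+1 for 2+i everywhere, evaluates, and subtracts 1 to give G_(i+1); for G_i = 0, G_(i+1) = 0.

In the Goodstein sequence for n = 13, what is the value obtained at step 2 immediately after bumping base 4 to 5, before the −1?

G_0=13  [base 2] 2^(2 + 1) + 2^2 + 1  →[2↦3]→  3^(3 + 1) + 3^3 + 1 = 109  −1 ⇒ G_1=108
G_1=108  [base 3] 3^(3 + 1) + 3^3  →[3↦4]→  4^(4 + 1) + 4^4 = 1280  −1 ⇒ G_2=1279
G_2=1279  [base 4] 4^(4 + 1) + 3·4^3 + 3·4^2 + 3·4 + 3  →[4↦5]→  5^(5 + 1) + 3·5^3 + 3·5^2 + 3·5 + 3 = 16093  −1 ⇒ G_3=16092

16093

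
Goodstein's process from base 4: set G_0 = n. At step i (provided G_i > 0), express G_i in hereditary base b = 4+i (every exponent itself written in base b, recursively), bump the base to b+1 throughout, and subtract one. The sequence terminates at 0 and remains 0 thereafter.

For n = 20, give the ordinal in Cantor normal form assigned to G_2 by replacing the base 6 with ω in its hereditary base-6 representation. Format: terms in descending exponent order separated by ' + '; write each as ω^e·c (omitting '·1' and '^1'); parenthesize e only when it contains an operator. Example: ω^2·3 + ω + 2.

ω^2 + 3

G_0=20  [base 4] 4^2 + 4  →[4↦5]→  5^2 + 5 = 30  −1 ⇒ G_1=29
G_1=29  [base 5] 5^2 + 4  →[5↦6]→  6^2 + 4 = 40  −1 ⇒ G_2=39
G_2=39  [base 6] 6^2 + 3  →[6↦7]→  7^2 + 3 = 52  −1 ⇒ G_3=51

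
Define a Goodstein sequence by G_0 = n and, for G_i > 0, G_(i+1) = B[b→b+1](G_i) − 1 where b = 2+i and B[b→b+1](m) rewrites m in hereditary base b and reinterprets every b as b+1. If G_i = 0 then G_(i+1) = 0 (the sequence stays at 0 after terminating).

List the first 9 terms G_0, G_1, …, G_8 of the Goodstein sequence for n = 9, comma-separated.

9, 81, 1023, 9842, 140743, 2471826, 50333399, 1162263921, 30000003325

base 2: 9 = 2^(2 + 1) + 1; at 3: 3^(3 + 1) + 1 = 82; next = 81
base 3: 81 = 3^(3 + 1); at 4: 4^(4 + 1) = 1024; next = 1023
base 4: 1023 = 3·4^4 + 3·4^3 + 3·4^2 + 3·4 + 3; at 5: 3·5^5 + 3·5^3 + 3·5^2 + 3·5 + 3 = 9843; next = 9842
base 5: 9842 = 3·5^5 + 3·5^3 + 3·5^2 + 3·5 + 2; at 6: 3·6^6 + 3·6^3 + 3·6^2 + 3·6 + 2 = 140744; next = 140743
base 6: 140743 = 3·6^6 + 3·6^3 + 3·6^2 + 3·6 + 1; at 7: 3·7^7 + 3·7^3 + 3·7^2 + 3·7 + 1 = 2471827; next = 2471826
base 7: 2471826 = 3·7^7 + 3·7^3 + 3·7^2 + 3·7; at 8: 3·8^8 + 3·8^3 + 3·8^2 + 3·8 = 50333400; next = 50333399
base 8: 50333399 = 3·8^8 + 3·8^3 + 3·8^2 + 2·8 + 7; at 9: 3·9^9 + 3·9^3 + 3·9^2 + 2·9 + 7 = 1162263922; next = 1162263921
base 9: 1162263921 = 3·9^9 + 3·9^3 + 3·9^2 + 2·9 + 6; at 10: 3·10^10 + 3·10^3 + 3·10^2 + 2·10 + 6 = 30000003326; next = 30000003325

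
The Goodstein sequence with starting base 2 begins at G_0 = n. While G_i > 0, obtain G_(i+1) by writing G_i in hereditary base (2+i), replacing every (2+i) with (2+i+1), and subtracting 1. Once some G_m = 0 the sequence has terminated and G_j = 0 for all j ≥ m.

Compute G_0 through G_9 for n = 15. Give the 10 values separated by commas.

(0) 15|_2 = 2^(2 + 1) + 2^2 + 2 + 1 ↦ 3^(3 + 1) + 3^3 + 3 + 1|_3 = 112 ⇒ 111
(1) 111|_3 = 3^(3 + 1) + 3^3 + 3 ↦ 4^(4 + 1) + 4^4 + 4|_4 = 1284 ⇒ 1283
(2) 1283|_4 = 4^(4 + 1) + 4^4 + 3 ↦ 5^(5 + 1) + 5^5 + 3|_5 = 18753 ⇒ 18752
(3) 18752|_5 = 5^(5 + 1) + 5^5 + 2 ↦ 6^(6 + 1) + 6^6 + 2|_6 = 326594 ⇒ 326593
(4) 326593|_6 = 6^(6 + 1) + 6^6 + 1 ↦ 7^(7 + 1) + 7^7 + 1|_7 = 6588345 ⇒ 6588344
(5) 6588344|_7 = 7^(7 + 1) + 7^7 ↦ 8^(8 + 1) + 8^8|_8 = 150994944 ⇒ 150994943
(6) 150994943|_8 = 8^(8 + 1) + 7·8^7 + 7·8^6 + 7·8^5 + 7·8^4 + 7·8^3 + 7·8^2 + 7·8 + 7 ↦ 9^(9 + 1) + 7·9^7 + 7·9^6 + 7·9^5 + 7·9^4 + 7·9^3 + 7·9^2 + 7·9 + 7|_9 = 3524450281 ⇒ 3524450280
(7) 3524450280|_9 = 9^(9 + 1) + 7·9^7 + 7·9^6 + 7·9^5 + 7·9^4 + 7·9^3 + 7·9^2 + 7·9 + 6 ↦ 10^(10 + 1) + 7·10^7 + 7·10^6 + 7·10^5 + 7·10^4 + 7·10^3 + 7·10^2 + 7·10 + 6|_10 = 100077777776 ⇒ 100077777775
(8) 100077777775|_10 = 10^(10 + 1) + 7·10^7 + 7·10^6 + 7·10^5 + 7·10^4 + 7·10^3 + 7·10^2 + 7·10 + 5 ↦ 11^(11 + 1) + 7·11^7 + 7·11^6 + 7·11^5 + 7·11^4 + 7·11^3 + 7·11^2 + 7·11 + 5|_11 = 3138578427935 ⇒ 3138578427934

15, 111, 1283, 18752, 326593, 6588344, 150994943, 3524450280, 100077777775, 3138578427934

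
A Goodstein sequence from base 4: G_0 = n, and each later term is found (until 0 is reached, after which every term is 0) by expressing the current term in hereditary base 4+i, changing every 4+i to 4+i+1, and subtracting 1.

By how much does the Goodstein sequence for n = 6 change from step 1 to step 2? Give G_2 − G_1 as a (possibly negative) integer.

0

G_0 = 6. HB_4(6) = 4 + 2. Bump = 7. G_1 = 6.
G_1 = 6. HB_5(6) = 5 + 1. Bump = 7. G_2 = 6.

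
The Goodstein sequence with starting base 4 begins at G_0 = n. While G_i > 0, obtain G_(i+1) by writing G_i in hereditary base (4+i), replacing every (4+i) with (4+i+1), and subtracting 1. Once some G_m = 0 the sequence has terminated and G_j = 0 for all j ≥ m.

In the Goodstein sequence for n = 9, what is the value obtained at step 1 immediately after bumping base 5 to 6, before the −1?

12

9 —HB4→ 2·4 + 1 —bump→ 2·5 + 1 = 11 —(−1)→ 10
10 —HB5→ 2·5 —bump→ 2·6 = 12 —(−1)→ 11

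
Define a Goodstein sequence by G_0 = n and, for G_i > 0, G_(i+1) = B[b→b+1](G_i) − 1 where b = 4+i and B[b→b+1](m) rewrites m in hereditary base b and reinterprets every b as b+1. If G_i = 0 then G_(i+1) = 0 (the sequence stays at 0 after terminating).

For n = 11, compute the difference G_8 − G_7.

base 4: 11 = 2·4 + 3; at 5: 2·5 + 3 = 13; next = 12
base 5: 12 = 2·5 + 2; at 6: 2·6 + 2 = 14; next = 13
base 6: 13 = 2·6 + 1; at 7: 2·7 + 1 = 15; next = 14
base 7: 14 = 2·7; at 8: 2·8 = 16; next = 15
base 8: 15 = 8 + 7; at 9: 9 + 7 = 16; next = 15
base 9: 15 = 9 + 6; at 10: 10 + 6 = 16; next = 15
base 10: 15 = 10 + 5; at 11: 11 + 5 = 16; next = 15
base 11: 15 = 11 + 4; at 12: 12 + 4 = 16; next = 15

0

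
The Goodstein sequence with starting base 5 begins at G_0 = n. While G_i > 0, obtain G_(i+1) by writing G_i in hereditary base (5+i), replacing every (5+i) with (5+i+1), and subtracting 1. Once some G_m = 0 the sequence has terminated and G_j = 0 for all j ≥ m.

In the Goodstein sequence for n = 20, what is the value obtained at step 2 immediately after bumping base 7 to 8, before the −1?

G_0=20  [base 5] 4·5  →[5↦6]→  4·6 = 24  −1 ⇒ G_1=23
G_1=23  [base 6] 3·6 + 5  →[6↦7]→  3·7 + 5 = 26  −1 ⇒ G_2=25
G_2=25  [base 7] 3·7 + 4  →[7↦8]→  3·8 + 4 = 28  −1 ⇒ G_3=27

28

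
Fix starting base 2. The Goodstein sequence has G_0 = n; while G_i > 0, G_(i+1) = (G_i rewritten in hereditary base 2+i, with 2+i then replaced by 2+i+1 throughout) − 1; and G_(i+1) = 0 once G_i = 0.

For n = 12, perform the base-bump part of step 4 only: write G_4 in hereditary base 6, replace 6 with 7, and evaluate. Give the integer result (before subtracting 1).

G_0 = 12. HB_2(12) = 2^(2 + 1) + 2^2. Bump = 108. G_1 = 107.
G_1 = 107. HB_3(107) = 3^(3 + 1) + 2·3^2 + 2·3 + 2. Bump = 1066. G_2 = 1065.
G_2 = 1065. HB_4(1065) = 4^(4 + 1) + 2·4^2 + 2·4 + 1. Bump = 15686. G_3 = 15685.
G_3 = 15685. HB_5(15685) = 5^(5 + 1) + 2·5^2 + 2·5. Bump = 280020. G_4 = 280019.
G_4 = 280019. HB_6(280019) = 6^(6 + 1) + 2·6^2 + 6 + 5. Bump = 5764911. G_5 = 5764910.

5764911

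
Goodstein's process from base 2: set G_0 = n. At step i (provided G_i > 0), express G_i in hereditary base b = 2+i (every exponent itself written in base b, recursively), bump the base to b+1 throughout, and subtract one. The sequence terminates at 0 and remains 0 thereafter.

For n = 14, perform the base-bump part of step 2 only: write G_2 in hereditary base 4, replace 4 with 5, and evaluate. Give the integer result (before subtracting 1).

base 2: 14 = 2^(2 + 1) + 2^2 + 2; at 3: 3^(3 + 1) + 3^3 + 3 = 111; next = 110
base 3: 110 = 3^(3 + 1) + 3^3 + 2; at 4: 4^(4 + 1) + 4^4 + 2 = 1282; next = 1281
base 4: 1281 = 4^(4 + 1) + 4^4 + 1; at 5: 5^(5 + 1) + 5^5 + 1 = 18751; next = 18750

18751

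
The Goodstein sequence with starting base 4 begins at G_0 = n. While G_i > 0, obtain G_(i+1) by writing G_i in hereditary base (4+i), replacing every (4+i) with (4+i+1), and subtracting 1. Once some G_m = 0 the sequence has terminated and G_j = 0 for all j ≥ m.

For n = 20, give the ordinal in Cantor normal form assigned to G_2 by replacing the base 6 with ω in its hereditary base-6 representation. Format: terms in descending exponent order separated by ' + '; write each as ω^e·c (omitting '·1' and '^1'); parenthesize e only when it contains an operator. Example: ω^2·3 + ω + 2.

ω^2 + 3

20 —HB4→ 4^2 + 4 —bump→ 5^2 + 5 = 30 —(−1)→ 29
29 —HB5→ 5^2 + 4 —bump→ 6^2 + 4 = 40 —(−1)→ 39
39 —HB6→ 6^2 + 3 —bump→ 7^2 + 3 = 52 —(−1)→ 51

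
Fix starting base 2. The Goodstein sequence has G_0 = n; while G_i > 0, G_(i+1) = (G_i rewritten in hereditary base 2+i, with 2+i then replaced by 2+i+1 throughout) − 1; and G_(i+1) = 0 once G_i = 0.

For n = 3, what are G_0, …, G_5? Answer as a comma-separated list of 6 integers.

3, 3, 3, 2, 1, 0

base 2: 3 = 2 + 1; at 3: 3 + 1 = 4; next = 3
base 3: 3 = 3; at 4: 4 = 4; next = 3
base 4: 3 = 3; at 5: 3 = 3; next = 2
base 5: 2 = 2; at 6: 2 = 2; next = 1
base 6: 1 = 1; at 7: 1 = 1; next = 0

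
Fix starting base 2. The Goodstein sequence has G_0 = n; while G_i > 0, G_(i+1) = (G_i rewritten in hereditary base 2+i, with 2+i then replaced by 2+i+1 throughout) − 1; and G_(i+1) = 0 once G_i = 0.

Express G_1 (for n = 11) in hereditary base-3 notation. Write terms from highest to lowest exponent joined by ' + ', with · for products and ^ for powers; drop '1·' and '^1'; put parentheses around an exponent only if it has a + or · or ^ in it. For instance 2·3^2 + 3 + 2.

i=0: 11 = 2^(2 + 1) + 2 + 1 (b=2); 2→3: 3^(3 + 1) + 3 + 1 = 85; 85−1 = 84
i=1: 84 = 3^(3 + 1) + 3 (b=3); 3→4: 4^(4 + 1) + 4 = 1028; 1028−1 = 1027

3^(3 + 1) + 3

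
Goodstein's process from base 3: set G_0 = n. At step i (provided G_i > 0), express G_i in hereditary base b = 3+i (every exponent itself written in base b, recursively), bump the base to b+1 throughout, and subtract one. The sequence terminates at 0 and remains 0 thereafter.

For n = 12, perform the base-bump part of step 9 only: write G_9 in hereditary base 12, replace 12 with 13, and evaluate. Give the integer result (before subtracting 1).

94

step 0: 12 = 3^2 + 3; sub 4 for 3: 4^2 + 4; = 20; G_1 = 20−1 = 19
step 1: 19 = 4^2 + 3; sub 5 for 4: 5^2 + 3; = 28; G_2 = 28−1 = 27
step 2: 27 = 5^2 + 2; sub 6 for 5: 6^2 + 2; = 38; G_3 = 38−1 = 37
step 3: 37 = 6^2 + 1; sub 7 for 6: 7^2 + 1; = 50; G_4 = 50−1 = 49
step 4: 49 = 7^2; sub 8 for 7: 8^2; = 64; G_5 = 64−1 = 63
step 5: 63 = 7·8 + 7; sub 9 for 8: 7·9 + 7; = 70; G_6 = 70−1 = 69
step 6: 69 = 7·9 + 6; sub 10 for 9: 7·10 + 6; = 76; G_7 = 76−1 = 75
step 7: 75 = 7·10 + 5; sub 11 for 10: 7·11 + 5; = 82; G_8 = 82−1 = 81
step 8: 81 = 7·11 + 4; sub 12 for 11: 7·12 + 4; = 88; G_9 = 88−1 = 87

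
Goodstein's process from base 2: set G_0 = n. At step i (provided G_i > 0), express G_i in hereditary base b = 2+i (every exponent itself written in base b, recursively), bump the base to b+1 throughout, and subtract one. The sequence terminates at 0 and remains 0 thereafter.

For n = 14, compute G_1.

110

step 0: 14 = 2^(2 + 1) + 2^2 + 2; sub 3 for 2: 3^(3 + 1) + 3^3 + 3; = 111; G_1 = 111−1 = 110
step 1: 110 = 3^(3 + 1) + 3^3 + 2; sub 4 for 3: 4^(4 + 1) + 4^4 + 2; = 1282; G_2 = 1282−1 = 1281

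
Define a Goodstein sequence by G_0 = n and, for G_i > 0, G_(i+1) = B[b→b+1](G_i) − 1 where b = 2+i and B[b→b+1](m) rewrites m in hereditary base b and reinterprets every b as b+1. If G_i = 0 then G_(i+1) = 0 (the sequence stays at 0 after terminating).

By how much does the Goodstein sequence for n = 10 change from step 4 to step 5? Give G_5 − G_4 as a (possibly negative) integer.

step 0: 10 = 2^(2 + 1) + 2; sub 3 for 2: 3^(3 + 1) + 3; = 84; G_1 = 84−1 = 83
step 1: 83 = 3^(3 + 1) + 2; sub 4 for 3: 4^(4 + 1) + 2; = 1026; G_2 = 1026−1 = 1025
step 2: 1025 = 4^(4 + 1) + 1; sub 5 for 4: 5^(5 + 1) + 1; = 15626; G_3 = 15626−1 = 15625
step 3: 15625 = 5^(5 + 1); sub 6 for 5: 6^(6 + 1); = 279936; G_4 = 279936−1 = 279935
step 4: 279935 = 5·6^6 + 5·6^5 + 5·6^4 + 5·6^3 + 5·6^2 + 5·6 + 5; sub 7 for 6: 5·7^7 + 5·7^5 + 5·7^4 + 5·7^3 + 5·7^2 + 5·7 + 5; = 4215755; G_5 = 4215755−1 = 4215754

3935819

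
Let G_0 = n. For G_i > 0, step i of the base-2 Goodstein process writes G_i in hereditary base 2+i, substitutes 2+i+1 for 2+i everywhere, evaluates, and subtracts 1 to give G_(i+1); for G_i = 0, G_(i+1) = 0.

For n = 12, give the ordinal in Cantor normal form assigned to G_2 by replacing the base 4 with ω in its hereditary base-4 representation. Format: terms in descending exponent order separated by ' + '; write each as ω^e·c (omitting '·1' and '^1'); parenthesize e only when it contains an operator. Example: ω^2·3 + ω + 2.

ω^(ω + 1) + ω^2·2 + ω·2 + 1

step 0: 12 = 2^(2 + 1) + 2^2; sub 3 for 2: 3^(3 + 1) + 3^3; = 108; G_1 = 108−1 = 107
step 1: 107 = 3^(3 + 1) + 2·3^2 + 2·3 + 2; sub 4 for 3: 4^(4 + 1) + 2·4^2 + 2·4 + 2; = 1066; G_2 = 1066−1 = 1065
step 2: 1065 = 4^(4 + 1) + 2·4^2 + 2·4 + 1; sub 5 for 4: 5^(5 + 1) + 2·5^2 + 2·5 + 1; = 15686; G_3 = 15686−1 = 15685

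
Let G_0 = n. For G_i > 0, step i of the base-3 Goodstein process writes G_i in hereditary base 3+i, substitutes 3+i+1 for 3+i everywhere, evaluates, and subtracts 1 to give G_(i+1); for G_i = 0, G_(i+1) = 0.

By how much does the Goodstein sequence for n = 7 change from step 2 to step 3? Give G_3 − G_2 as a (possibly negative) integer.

0

step 0: 7 = 2·3 + 1; sub 4 for 3: 2·4 + 1; = 9; G_1 = 9−1 = 8
step 1: 8 = 2·4; sub 5 for 4: 2·5; = 10; G_2 = 10−1 = 9
step 2: 9 = 5 + 4; sub 6 for 5: 6 + 4; = 10; G_3 = 10−1 = 9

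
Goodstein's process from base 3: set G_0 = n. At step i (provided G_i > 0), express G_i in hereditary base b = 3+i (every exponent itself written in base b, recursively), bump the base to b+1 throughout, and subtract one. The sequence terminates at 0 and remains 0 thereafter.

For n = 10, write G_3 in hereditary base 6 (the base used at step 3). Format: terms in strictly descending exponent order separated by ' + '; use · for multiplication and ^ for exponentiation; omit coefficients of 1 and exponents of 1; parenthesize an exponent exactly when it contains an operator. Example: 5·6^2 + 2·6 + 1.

[0] 10 ≡ 3^2 + 1 (base 3). Lift 4: 17. −1: 16.
[1] 16 ≡ 4^2 (base 4). Lift 5: 25. −1: 24.
[2] 24 ≡ 4·5 + 4 (base 5). Lift 6: 28. −1: 27.
[3] 27 ≡ 4·6 + 3 (base 6). Lift 7: 31. −1: 30.

4·6 + 3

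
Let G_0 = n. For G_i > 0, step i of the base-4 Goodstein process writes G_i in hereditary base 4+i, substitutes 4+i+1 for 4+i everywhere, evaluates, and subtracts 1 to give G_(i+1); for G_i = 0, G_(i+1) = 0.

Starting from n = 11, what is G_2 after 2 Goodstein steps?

G_0 = 11. HB_4(11) = 2·4 + 3. Bump = 13. G_1 = 12.
G_1 = 12. HB_5(12) = 2·5 + 2. Bump = 14. G_2 = 13.
G_2 = 13. HB_6(13) = 2·6 + 1. Bump = 15. G_3 = 14.

13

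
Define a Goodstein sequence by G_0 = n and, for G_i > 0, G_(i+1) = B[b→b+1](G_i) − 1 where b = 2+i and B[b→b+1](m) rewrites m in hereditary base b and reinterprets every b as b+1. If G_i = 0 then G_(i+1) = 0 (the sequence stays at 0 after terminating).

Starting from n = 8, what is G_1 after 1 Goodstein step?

[0] 8 ≡ 2^(2 + 1) (base 2). Lift 3: 81. −1: 80.
[1] 80 ≡ 2·3^3 + 2·3^2 + 2·3 + 2 (base 3). Lift 4: 554. −1: 553.

80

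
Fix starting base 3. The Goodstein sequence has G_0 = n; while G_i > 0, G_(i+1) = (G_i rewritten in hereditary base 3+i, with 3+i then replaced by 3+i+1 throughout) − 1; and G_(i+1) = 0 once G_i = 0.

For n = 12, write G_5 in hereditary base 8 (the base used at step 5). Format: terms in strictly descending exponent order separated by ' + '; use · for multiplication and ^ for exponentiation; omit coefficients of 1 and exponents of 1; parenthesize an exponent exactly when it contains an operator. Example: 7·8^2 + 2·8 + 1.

7·8 + 7

base 3: 12 = 3^2 + 3; at 4: 4^2 + 4 = 20; next = 19
base 4: 19 = 4^2 + 3; at 5: 5^2 + 3 = 28; next = 27
base 5: 27 = 5^2 + 2; at 6: 6^2 + 2 = 38; next = 37
base 6: 37 = 6^2 + 1; at 7: 7^2 + 1 = 50; next = 49
base 7: 49 = 7^2; at 8: 8^2 = 64; next = 63
base 8: 63 = 7·8 + 7; at 9: 7·9 + 7 = 70; next = 69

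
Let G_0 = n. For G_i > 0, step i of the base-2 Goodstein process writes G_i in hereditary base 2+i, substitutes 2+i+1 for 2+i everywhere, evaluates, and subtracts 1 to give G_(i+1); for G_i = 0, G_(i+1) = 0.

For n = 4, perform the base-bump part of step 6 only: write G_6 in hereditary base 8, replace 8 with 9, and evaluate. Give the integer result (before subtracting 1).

i=0: 4 = 2^2 (b=2); 2→3: 3^3 = 27; 27−1 = 26
i=1: 26 = 2·3^2 + 2·3 + 2 (b=3); 3→4: 2·4^2 + 2·4 + 2 = 42; 42−1 = 41
i=2: 41 = 2·4^2 + 2·4 + 1 (b=4); 4→5: 2·5^2 + 2·5 + 1 = 61; 61−1 = 60
i=3: 60 = 2·5^2 + 2·5 (b=5); 5→6: 2·6^2 + 2·6 = 84; 84−1 = 83
i=4: 83 = 2·6^2 + 6 + 5 (b=6); 6→7: 2·7^2 + 7 + 5 = 110; 110−1 = 109
i=5: 109 = 2·7^2 + 7 + 4 (b=7); 7→8: 2·8^2 + 8 + 4 = 140; 140−1 = 139
i=6: 139 = 2·8^2 + 8 + 3 (b=8); 8→9: 2·9^2 + 9 + 3 = 174; 174−1 = 173

174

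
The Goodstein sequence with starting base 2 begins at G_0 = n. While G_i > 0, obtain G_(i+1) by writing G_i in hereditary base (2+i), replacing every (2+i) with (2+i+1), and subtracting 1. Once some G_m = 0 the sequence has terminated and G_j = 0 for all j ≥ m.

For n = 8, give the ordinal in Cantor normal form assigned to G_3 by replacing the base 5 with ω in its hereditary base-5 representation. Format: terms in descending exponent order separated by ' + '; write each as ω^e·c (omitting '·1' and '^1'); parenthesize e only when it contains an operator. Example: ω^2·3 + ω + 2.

ω^ω·2 + ω^2·2 + ω·2

G_0=8  [base 2] 2^(2 + 1)  →[2↦3]→  3^(3 + 1) = 81  −1 ⇒ G_1=80
G_1=80  [base 3] 2·3^3 + 2·3^2 + 2·3 + 2  →[3↦4]→  2·4^4 + 2·4^2 + 2·4 + 2 = 554  −1 ⇒ G_2=553
G_2=553  [base 4] 2·4^4 + 2·4^2 + 2·4 + 1  →[4↦5]→  2·5^5 + 2·5^2 + 2·5 + 1 = 6311  −1 ⇒ G_3=6310
G_3=6310  [base 5] 2·5^5 + 2·5^2 + 2·5  →[5↦6]→  2·6^6 + 2·6^2 + 2·6 = 93396  −1 ⇒ G_4=93395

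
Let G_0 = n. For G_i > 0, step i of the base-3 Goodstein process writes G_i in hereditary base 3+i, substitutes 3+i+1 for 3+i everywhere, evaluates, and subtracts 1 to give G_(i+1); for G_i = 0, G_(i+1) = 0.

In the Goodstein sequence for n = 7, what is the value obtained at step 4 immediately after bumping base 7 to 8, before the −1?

10

G_0 = 7. HB_3(7) = 2·3 + 1. Bump = 9. G_1 = 8.
G_1 = 8. HB_4(8) = 2·4. Bump = 10. G_2 = 9.
G_2 = 9. HB_5(9) = 5 + 4. Bump = 10. G_3 = 9.
G_3 = 9. HB_6(9) = 6 + 3. Bump = 10. G_4 = 9.
G_4 = 9. HB_7(9) = 7 + 2. Bump = 10. G_5 = 9.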